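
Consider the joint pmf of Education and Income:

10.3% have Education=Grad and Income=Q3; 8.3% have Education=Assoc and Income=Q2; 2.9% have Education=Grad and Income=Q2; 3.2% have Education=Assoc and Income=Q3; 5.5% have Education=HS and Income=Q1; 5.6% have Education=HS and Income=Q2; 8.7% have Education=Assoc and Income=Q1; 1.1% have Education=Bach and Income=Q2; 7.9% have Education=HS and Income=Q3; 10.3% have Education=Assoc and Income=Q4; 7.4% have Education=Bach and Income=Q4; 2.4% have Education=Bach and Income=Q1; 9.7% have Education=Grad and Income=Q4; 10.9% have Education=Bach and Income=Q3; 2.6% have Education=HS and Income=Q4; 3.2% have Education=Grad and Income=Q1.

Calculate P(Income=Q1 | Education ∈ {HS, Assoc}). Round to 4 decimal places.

0.2726

P(Education=HS) = 0.055 + 0.056 + 0.079 + 0.026 = 0.216.
P(Education=Assoc) = 0.087 + 0.083 + 0.032 + 0.103 = 0.305.
P(Education ∈ {HS, Assoc}) = 0.216 + 0.305 = 0.521; P(Income=Q1, Education ∈ {HS, Assoc}) = 0.055 + 0.087 = 0.142.
P(Income=Q1 | Education ∈ {HS, Assoc}) = 0.142/0.521 = 0.2726.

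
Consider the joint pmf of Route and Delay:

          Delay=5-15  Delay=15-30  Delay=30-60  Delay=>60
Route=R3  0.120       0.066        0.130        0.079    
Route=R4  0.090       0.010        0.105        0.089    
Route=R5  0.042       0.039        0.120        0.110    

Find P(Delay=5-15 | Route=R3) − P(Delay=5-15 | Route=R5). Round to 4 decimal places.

P(Route=R3) = 0.120 + 0.066 + 0.130 + 0.079 = 0.395; P(Delay=5-15 | Route=R3) = 0.120/0.395 = 0.30380.
P(Route=R5) = 0.042 + 0.039 + 0.120 + 0.110 = 0.311; P(Delay=5-15 | Route=R5) = 0.042/0.311 = 0.13505.
Difference = 0.1687.

0.1687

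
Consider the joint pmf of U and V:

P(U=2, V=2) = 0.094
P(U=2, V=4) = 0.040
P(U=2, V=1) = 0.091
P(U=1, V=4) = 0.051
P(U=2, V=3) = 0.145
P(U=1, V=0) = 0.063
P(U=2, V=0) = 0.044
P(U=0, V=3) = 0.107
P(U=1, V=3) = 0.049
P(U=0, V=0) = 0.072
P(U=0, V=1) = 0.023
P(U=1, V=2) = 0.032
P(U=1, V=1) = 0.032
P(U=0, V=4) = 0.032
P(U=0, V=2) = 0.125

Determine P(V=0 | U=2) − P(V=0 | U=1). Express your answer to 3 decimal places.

P(U=2) = 0.044 + 0.091 + 0.094 + 0.145 + 0.040 = 0.414; P(V=0 | U=2) = 0.044/0.414 = 0.1063.
P(U=1) = 0.063 + 0.032 + 0.032 + 0.049 + 0.051 = 0.227; P(V=0 | U=1) = 0.063/0.227 = 0.2775.
Difference = -0.171.

-0.171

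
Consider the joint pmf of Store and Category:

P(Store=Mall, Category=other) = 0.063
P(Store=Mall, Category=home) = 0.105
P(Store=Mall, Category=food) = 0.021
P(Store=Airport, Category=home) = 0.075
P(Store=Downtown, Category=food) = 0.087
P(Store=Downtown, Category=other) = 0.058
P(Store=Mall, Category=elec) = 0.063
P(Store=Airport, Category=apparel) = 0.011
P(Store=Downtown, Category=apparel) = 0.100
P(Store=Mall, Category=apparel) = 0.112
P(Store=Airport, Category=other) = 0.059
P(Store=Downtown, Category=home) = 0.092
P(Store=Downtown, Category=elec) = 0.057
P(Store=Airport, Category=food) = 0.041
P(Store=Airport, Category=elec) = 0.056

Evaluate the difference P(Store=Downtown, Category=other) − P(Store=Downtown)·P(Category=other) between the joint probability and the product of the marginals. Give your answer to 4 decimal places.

P(Store=Downtown) = 0.087 + 0.100 + 0.057 + 0.092 + 0.058 = 0.394.
P(Category=other) = 0.058 + 0.063 + 0.059 = 0.180.
P(Store=Downtown, Category=other) − P(Store=Downtown)P(Category=other) = 0.058 − 0.394×0.180 = -0.0129.

-0.0129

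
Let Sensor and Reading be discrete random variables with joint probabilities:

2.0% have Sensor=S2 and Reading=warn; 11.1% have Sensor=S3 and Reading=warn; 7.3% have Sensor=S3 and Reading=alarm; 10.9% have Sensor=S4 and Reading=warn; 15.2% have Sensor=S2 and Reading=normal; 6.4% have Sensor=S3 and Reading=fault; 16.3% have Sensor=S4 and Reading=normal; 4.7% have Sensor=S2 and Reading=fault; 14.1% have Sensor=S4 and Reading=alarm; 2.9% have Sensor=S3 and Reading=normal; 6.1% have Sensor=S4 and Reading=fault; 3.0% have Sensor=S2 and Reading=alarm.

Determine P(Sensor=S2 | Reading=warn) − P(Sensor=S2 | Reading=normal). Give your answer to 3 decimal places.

P(Reading=warn) = 0.020 + 0.111 + 0.109 = 0.240; P(Sensor=S2 | Reading=warn) = 0.020/0.240 = 0.0833.
P(Reading=normal) = 0.152 + 0.029 + 0.163 = 0.344; P(Sensor=S2 | Reading=normal) = 0.152/0.344 = 0.4419.
Difference = -0.359.

-0.359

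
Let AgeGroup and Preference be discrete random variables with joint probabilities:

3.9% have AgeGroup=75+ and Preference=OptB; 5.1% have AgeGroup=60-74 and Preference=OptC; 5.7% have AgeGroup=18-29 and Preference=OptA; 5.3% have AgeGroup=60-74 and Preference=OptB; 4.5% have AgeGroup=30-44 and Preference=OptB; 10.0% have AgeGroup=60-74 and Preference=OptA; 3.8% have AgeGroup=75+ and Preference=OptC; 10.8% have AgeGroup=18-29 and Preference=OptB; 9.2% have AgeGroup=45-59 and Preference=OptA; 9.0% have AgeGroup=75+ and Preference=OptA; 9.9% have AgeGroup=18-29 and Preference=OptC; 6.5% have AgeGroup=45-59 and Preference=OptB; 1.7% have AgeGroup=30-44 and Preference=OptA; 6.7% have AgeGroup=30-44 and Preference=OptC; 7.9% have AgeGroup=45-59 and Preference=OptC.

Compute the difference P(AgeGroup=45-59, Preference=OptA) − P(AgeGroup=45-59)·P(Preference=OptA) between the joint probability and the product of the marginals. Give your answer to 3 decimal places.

0.008

P(AgeGroup=45-59) = 0.092 + 0.065 + 0.079 = 0.236.
P(Preference=OptA) = 0.057 + 0.017 + 0.092 + 0.100 + 0.090 = 0.356.
P(AgeGroup=45-59, Preference=OptA) − P(AgeGroup=45-59)P(Preference=OptA) = 0.092 − 0.236×0.356 = 0.008.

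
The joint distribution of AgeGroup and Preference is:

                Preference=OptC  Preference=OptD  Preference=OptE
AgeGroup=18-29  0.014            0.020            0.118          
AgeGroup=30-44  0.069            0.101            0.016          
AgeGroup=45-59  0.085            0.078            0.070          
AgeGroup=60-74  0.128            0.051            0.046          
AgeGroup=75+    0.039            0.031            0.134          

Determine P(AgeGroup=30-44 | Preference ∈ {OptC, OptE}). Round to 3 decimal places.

P(Preference=OptC) = 0.014 + 0.069 + 0.085 + 0.128 + 0.039 = 0.335.
P(Preference=OptE) = 0.118 + 0.016 + 0.070 + 0.046 + 0.134 = 0.384.
P(Preference ∈ {OptC, OptE}) = 0.335 + 0.384 = 0.719; P(AgeGroup=30-44, Preference ∈ {OptC, OptE}) = 0.069 + 0.016 = 0.085.
P(AgeGroup=30-44 | Preference ∈ {OptC, OptE}) = 0.085/0.719 = 0.118.

0.118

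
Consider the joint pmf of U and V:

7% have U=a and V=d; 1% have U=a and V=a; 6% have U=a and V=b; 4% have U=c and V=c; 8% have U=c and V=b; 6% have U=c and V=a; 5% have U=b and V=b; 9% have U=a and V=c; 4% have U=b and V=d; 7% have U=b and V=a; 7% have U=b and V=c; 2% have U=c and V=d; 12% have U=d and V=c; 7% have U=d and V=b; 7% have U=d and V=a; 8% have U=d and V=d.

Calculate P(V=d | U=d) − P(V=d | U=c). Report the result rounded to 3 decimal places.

0.135

P(U=d) = 0.07 + 0.07 + 0.12 + 0.08 = 0.34; P(V=d | U=d) = 0.08/0.34 = 0.2353.
P(U=c) = 0.06 + 0.08 + 0.04 + 0.02 = 0.20; P(V=d | U=c) = 0.02/0.20 = 0.1000.
Difference = 0.135.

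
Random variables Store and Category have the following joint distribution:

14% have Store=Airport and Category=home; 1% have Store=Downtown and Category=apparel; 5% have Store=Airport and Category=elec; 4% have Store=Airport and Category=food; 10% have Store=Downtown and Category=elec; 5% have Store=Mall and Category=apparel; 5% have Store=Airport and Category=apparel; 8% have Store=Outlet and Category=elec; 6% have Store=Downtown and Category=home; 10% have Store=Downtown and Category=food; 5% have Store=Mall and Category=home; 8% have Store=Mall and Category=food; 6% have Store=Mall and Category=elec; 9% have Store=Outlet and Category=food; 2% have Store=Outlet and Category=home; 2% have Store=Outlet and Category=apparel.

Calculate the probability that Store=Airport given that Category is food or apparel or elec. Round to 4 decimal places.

0.1918

P(Category=food) = 0.10 + 0.08 + 0.04 + 0.09 = 0.31.
P(Category=apparel) = 0.01 + 0.05 + 0.05 + 0.02 = 0.13.
P(Category=elec) = 0.10 + 0.06 + 0.05 + 0.08 = 0.29.
P(Category ∈ {food, apparel, elec}) = 0.31 + 0.13 + 0.29 = 0.73; P(Store=Airport, Category ∈ {food, apparel, elec}) = 0.04 + 0.05 + 0.05 = 0.14.
P(Store=Airport | Category ∈ {food, apparel, elec}) = 0.14/0.73 = 0.1918.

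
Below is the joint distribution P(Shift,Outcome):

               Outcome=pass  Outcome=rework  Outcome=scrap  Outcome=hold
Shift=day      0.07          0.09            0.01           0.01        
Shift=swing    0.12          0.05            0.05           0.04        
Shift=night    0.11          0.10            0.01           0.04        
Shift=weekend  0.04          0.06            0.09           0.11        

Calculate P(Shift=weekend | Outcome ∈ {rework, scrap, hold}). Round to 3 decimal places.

P(Outcome=rework) = 0.09 + 0.05 + 0.10 + 0.06 = 0.30.
P(Outcome=scrap) = 0.01 + 0.05 + 0.01 + 0.09 = 0.16.
P(Outcome=hold) = 0.01 + 0.04 + 0.04 + 0.11 = 0.20.
P(Outcome ∈ {rework, scrap, hold}) = 0.30 + 0.16 + 0.20 = 0.66; P(Shift=weekend, Outcome ∈ {rework, scrap, hold}) = 0.06 + 0.09 + 0.11 = 0.26.
P(Shift=weekend | Outcome ∈ {rework, scrap, hold}) = 0.26/0.66 = 0.394.

0.394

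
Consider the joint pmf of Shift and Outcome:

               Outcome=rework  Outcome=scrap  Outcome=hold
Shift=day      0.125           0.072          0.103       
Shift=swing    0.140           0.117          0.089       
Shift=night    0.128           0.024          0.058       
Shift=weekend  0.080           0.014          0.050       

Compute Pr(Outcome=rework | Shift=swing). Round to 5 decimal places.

P(Shift=swing) = 0.140 + 0.117 + 0.089 = 0.346.
P(Outcome=rework | Shift=swing) = 0.140/0.346 = 0.40462.

0.40462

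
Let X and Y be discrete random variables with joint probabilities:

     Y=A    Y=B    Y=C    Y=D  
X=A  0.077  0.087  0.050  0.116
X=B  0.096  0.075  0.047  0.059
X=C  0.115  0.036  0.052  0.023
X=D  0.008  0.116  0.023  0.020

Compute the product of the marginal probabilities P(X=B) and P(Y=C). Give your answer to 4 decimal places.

0.0476

P(X=B) = 0.096 + 0.075 + 0.047 + 0.059 = 0.277.
P(Y=C) = 0.050 + 0.047 + 0.052 + 0.023 = 0.172.
Product: 0.277 × 0.172 = 0.0476.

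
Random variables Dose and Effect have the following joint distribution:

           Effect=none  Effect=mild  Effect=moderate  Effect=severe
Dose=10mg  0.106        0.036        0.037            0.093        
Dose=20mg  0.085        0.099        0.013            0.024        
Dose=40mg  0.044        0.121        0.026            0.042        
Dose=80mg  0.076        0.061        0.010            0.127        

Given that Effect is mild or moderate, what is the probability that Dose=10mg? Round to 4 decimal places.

0.1811

P(Effect=mild) = 0.036 + 0.099 + 0.121 + 0.061 = 0.317.
P(Effect=moderate) = 0.037 + 0.013 + 0.026 + 0.010 = 0.086.
P(Effect ∈ {mild, moderate}) = 0.317 + 0.086 = 0.403; P(Dose=10mg, Effect ∈ {mild, moderate}) = 0.036 + 0.037 = 0.073.
P(Dose=10mg | Effect ∈ {mild, moderate}) = 0.073/0.403 = 0.1811.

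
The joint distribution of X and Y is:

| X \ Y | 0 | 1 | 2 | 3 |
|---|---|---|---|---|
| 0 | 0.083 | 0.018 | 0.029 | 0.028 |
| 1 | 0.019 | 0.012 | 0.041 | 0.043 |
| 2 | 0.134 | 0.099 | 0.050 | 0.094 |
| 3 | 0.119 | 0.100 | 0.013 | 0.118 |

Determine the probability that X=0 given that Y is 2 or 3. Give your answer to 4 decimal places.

0.1370

P(Y=2) = 0.029 + 0.041 + 0.050 + 0.013 = 0.133.
P(Y=3) = 0.028 + 0.043 + 0.094 + 0.118 = 0.283.
P(Y ∈ {2, 3}) = 0.133 + 0.283 = 0.416; P(X=0, Y ∈ {2, 3}) = 0.029 + 0.028 = 0.057.
P(X=0 | Y ∈ {2, 3}) = 0.057/0.416 = 0.1370.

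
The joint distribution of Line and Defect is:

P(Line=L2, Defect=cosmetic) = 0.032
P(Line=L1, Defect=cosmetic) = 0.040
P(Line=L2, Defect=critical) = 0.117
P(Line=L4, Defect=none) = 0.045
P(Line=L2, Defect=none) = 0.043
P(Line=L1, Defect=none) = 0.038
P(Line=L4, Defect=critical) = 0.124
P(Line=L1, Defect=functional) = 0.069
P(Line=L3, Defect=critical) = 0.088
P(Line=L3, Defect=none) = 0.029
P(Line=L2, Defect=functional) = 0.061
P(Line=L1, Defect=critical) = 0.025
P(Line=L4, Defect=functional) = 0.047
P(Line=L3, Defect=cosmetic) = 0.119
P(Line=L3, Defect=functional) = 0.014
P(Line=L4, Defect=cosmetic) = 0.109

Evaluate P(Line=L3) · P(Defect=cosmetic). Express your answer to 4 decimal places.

0.0750

P(Line=L3) = 0.029 + 0.119 + 0.014 + 0.088 = 0.250.
P(Defect=cosmetic) = 0.040 + 0.032 + 0.119 + 0.109 = 0.300.
Product: 0.250 × 0.300 = 0.0750.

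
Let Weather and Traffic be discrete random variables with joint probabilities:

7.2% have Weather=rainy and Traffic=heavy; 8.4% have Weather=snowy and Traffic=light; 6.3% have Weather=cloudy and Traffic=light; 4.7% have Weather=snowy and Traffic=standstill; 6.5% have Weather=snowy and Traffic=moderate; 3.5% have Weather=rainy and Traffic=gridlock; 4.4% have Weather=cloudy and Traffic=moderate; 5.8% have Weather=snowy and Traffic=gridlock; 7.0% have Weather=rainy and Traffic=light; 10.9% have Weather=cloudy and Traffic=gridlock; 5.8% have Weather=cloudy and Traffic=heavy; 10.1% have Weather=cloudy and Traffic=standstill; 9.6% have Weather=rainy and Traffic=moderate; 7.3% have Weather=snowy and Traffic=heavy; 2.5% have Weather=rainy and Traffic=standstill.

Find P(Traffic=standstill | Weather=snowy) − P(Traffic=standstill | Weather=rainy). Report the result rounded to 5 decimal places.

0.05984

P(Weather=snowy) = 0.084 + 0.065 + 0.073 + 0.058 + 0.047 = 0.327; P(Traffic=standstill | Weather=snowy) = 0.047/0.327 = 0.143731.
P(Weather=rainy) = 0.070 + 0.096 + 0.072 + 0.035 + 0.025 = 0.298; P(Traffic=standstill | Weather=rainy) = 0.025/0.298 = 0.083893.
Difference = 0.05984.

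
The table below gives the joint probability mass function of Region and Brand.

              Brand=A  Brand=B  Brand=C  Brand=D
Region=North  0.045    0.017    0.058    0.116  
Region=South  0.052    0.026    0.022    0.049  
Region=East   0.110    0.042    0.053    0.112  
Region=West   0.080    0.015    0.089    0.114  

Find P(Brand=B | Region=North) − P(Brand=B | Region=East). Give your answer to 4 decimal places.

P(Region=North) = 0.045 + 0.017 + 0.058 + 0.116 = 0.236; P(Brand=B | Region=North) = 0.017/0.236 = 0.07203.
P(Region=East) = 0.110 + 0.042 + 0.053 + 0.112 = 0.317; P(Brand=B | Region=East) = 0.042/0.317 = 0.13249.
Difference = -0.0605.

-0.0605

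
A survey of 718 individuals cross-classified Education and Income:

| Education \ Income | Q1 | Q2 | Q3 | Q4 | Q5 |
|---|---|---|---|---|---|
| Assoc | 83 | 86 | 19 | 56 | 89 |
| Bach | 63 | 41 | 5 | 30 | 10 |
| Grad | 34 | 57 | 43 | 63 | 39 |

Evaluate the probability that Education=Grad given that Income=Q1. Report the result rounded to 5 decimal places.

0.18889

Total with Income=Q1: 83 + 63 + 34 = 180.
P(Education=Grad | Income=Q1) = 34/180 = 0.18889.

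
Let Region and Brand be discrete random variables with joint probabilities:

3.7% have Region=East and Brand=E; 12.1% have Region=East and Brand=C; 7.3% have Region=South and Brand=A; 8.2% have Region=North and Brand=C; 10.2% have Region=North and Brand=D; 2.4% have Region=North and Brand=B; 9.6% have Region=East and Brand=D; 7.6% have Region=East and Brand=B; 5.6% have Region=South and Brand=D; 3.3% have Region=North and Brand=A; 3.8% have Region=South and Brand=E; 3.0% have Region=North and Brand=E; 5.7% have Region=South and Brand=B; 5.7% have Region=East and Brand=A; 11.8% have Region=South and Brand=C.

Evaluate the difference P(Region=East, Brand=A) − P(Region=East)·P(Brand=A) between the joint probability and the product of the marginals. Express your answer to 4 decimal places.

-0.0061

P(Region=East) = 0.057 + 0.076 + 0.121 + 0.096 + 0.037 = 0.387.
P(Brand=A) = 0.033 + 0.073 + 0.057 = 0.163.
P(Region=East, Brand=A) − P(Region=East)P(Brand=A) = 0.057 − 0.387×0.163 = -0.0061.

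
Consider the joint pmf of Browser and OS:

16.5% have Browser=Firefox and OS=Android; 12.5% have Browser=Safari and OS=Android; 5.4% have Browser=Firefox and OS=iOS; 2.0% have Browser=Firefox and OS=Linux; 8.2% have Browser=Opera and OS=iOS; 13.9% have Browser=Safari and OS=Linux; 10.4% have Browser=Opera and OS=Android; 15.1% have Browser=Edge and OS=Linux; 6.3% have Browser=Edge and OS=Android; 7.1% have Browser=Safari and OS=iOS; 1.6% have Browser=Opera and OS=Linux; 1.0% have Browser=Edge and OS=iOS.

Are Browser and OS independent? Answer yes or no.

no

P(Browser=Edge) = 0.224 and P(OS=Linux) = 0.326, so their product is 0.07302, but P(Browser=Edge, OS=Linux) = 0.151. Since these differ, Browser and OS are not independent.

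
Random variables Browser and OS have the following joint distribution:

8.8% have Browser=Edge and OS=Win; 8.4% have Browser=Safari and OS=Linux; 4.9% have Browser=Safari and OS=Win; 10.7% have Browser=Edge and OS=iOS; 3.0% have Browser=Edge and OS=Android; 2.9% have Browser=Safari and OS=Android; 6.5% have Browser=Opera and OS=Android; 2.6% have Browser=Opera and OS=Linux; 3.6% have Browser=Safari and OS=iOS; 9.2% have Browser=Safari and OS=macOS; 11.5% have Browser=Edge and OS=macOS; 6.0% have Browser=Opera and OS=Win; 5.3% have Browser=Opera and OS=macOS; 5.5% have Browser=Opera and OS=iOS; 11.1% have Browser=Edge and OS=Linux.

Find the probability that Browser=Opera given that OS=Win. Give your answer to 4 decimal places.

P(OS=Win) = 0.049 + 0.088 + 0.060 = 0.197.
P(Browser=Opera | OS=Win) = 0.060/0.197 = 0.3046.

0.3046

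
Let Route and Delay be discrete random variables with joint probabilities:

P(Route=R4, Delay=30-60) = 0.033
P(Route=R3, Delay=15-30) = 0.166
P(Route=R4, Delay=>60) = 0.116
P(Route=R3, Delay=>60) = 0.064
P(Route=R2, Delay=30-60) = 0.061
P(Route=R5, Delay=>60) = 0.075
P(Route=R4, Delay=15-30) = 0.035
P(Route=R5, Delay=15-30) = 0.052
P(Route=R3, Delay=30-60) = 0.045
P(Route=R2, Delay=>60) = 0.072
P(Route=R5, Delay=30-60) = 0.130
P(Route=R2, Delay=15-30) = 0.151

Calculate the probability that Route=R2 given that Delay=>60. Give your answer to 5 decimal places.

0.22018

P(Delay=>60) = 0.072 + 0.064 + 0.116 + 0.075 = 0.327.
P(Route=R2 | Delay=>60) = 0.072/0.327 = 0.22018.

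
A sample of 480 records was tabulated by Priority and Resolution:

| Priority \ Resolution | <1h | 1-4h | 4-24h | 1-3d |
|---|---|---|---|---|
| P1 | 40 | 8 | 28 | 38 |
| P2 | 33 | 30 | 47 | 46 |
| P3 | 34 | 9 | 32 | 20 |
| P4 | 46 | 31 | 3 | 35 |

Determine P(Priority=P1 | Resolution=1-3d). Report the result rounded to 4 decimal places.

0.2734

Total with Resolution=1-3d: 38 + 46 + 20 + 35 = 139.
P(Priority=P1 | Resolution=1-3d) = 38/139 = 0.2734.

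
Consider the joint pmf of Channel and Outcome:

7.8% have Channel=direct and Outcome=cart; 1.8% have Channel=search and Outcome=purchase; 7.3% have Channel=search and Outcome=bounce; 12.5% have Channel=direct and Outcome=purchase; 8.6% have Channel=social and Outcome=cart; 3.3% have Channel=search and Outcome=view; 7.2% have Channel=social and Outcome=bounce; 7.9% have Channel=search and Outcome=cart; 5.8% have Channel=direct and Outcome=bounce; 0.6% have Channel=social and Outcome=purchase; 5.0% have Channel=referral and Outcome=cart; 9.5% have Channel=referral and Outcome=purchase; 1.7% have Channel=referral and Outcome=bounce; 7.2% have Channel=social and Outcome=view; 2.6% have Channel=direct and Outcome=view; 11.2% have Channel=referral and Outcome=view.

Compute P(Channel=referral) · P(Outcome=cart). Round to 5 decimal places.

0.08028

P(Channel=referral) = 0.017 + 0.112 + 0.050 + 0.095 = 0.274.
P(Outcome=cart) = 0.079 + 0.086 + 0.078 + 0.050 = 0.293.
Product: 0.274 × 0.293 = 0.08028.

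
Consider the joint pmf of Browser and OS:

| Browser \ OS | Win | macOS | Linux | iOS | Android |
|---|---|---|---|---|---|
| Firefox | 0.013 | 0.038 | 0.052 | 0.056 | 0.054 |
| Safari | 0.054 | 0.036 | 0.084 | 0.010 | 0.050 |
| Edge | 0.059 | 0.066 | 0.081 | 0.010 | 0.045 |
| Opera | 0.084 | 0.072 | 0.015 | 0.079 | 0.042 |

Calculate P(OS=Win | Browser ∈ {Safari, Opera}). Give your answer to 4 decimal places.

P(Browser=Safari) = 0.054 + 0.036 + 0.084 + 0.010 + 0.050 = 0.234.
P(Browser=Opera) = 0.084 + 0.072 + 0.015 + 0.079 + 0.042 = 0.292.
P(Browser ∈ {Safari, Opera}) = 0.234 + 0.292 = 0.526; P(OS=Win, Browser ∈ {Safari, Opera}) = 0.054 + 0.084 = 0.138.
P(OS=Win | Browser ∈ {Safari, Opera}) = 0.138/0.526 = 0.2624.

0.2624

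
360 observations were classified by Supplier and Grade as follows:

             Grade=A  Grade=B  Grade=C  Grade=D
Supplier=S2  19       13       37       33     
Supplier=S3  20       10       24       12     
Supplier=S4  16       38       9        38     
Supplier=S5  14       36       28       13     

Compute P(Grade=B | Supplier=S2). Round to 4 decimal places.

Total with Supplier=S2: 19 + 13 + 37 + 33 = 102.
P(Grade=B | Supplier=S2) = 13/102 = 0.1275.

0.1275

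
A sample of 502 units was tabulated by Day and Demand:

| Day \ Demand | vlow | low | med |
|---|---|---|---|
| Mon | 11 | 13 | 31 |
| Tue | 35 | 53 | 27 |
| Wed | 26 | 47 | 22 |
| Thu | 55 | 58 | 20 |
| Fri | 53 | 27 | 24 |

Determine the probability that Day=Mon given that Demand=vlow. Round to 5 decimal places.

0.06111

Total with Demand=vlow: 11 + 35 + 26 + 55 + 53 = 180.
P(Day=Mon | Demand=vlow) = 11/180 = 0.06111.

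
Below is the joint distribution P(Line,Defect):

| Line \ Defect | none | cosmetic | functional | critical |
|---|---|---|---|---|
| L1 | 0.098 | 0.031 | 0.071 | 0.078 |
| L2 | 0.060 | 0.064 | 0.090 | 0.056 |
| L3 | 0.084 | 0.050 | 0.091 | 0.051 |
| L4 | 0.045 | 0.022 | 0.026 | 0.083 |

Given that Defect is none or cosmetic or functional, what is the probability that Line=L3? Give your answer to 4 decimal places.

P(Defect=none) = 0.098 + 0.060 + 0.084 + 0.045 = 0.287.
P(Defect=cosmetic) = 0.031 + 0.064 + 0.050 + 0.022 = 0.167.
P(Defect=functional) = 0.071 + 0.090 + 0.091 + 0.026 = 0.278.
P(Defect ∈ {none, cosmetic, functional}) = 0.287 + 0.167 + 0.278 = 0.732; P(Line=L3, Defect ∈ {none, cosmetic, functional}) = 0.084 + 0.050 + 0.091 = 0.225.
P(Line=L3 | Defect ∈ {none, cosmetic, functional}) = 0.225/0.732 = 0.3074.

0.3074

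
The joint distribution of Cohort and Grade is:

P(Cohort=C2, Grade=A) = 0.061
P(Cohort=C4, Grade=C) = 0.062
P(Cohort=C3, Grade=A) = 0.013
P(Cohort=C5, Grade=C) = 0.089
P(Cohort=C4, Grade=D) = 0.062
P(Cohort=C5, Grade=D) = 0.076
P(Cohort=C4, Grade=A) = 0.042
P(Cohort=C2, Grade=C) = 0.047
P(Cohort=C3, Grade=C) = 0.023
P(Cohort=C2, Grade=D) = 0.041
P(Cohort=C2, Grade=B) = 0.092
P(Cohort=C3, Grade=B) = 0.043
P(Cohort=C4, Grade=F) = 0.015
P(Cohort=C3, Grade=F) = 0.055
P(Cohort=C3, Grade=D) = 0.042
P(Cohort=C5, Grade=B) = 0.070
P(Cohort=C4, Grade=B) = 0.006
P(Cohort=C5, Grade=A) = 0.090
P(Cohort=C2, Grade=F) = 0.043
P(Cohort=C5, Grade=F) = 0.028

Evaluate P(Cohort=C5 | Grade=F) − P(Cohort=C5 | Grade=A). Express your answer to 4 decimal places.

-0.2383

P(Grade=F) = 0.043 + 0.055 + 0.015 + 0.028 = 0.141; P(Cohort=C5 | Grade=F) = 0.028/0.141 = 0.19858.
P(Grade=A) = 0.061 + 0.013 + 0.042 + 0.090 = 0.206; P(Cohort=C5 | Grade=A) = 0.090/0.206 = 0.43689.
Difference = -0.2383.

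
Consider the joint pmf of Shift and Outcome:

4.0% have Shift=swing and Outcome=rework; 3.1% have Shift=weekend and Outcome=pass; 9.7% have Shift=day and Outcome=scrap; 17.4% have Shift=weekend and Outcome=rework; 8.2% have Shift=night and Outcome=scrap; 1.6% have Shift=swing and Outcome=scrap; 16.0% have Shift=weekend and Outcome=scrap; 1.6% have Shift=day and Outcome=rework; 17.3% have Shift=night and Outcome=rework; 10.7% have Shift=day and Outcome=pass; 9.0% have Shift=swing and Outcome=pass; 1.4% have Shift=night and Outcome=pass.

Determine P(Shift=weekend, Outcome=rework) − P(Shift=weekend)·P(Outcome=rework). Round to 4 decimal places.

P(Shift=weekend) = 0.031 + 0.174 + 0.160 = 0.365.
P(Outcome=rework) = 0.016 + 0.040 + 0.173 + 0.174 = 0.403.
P(Shift=weekend, Outcome=rework) − P(Shift=weekend)P(Outcome=rework) = 0.174 − 0.365×0.403 = 0.0269.

0.0269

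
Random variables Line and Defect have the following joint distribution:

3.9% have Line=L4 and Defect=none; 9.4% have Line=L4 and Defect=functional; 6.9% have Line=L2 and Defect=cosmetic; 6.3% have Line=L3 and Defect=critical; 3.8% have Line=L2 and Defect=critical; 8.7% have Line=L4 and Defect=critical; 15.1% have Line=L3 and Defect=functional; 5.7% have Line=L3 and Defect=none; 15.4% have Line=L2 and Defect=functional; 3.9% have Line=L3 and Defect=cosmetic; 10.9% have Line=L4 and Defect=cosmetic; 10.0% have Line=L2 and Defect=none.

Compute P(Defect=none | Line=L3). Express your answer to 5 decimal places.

P(Line=L3) = 0.057 + 0.039 + 0.151 + 0.063 = 0.310.
P(Defect=none | Line=L3) = 0.057/0.310 = 0.18387.

0.18387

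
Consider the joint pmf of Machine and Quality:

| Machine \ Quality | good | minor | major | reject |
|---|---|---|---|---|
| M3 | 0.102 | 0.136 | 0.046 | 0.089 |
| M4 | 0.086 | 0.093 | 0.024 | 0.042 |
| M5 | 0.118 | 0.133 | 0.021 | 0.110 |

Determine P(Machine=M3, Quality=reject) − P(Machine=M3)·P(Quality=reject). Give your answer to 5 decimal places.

P(Machine=M3) = 0.102 + 0.136 + 0.046 + 0.089 = 0.373.
P(Quality=reject) = 0.089 + 0.042 + 0.110 = 0.241.
P(Machine=M3, Quality=reject) − P(Machine=M3)P(Quality=reject) = 0.089 − 0.373×0.241 = -0.00089.

-0.00089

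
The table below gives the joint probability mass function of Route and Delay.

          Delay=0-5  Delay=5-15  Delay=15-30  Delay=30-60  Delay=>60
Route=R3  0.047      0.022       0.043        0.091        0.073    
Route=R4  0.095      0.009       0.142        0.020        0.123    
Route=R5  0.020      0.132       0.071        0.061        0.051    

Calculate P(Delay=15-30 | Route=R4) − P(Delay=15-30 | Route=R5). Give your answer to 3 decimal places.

0.153

P(Route=R4) = 0.095 + 0.009 + 0.142 + 0.020 + 0.123 = 0.389; P(Delay=15-30 | Route=R4) = 0.142/0.389 = 0.3650.
P(Route=R5) = 0.020 + 0.132 + 0.071 + 0.061 + 0.051 = 0.335; P(Delay=15-30 | Route=R5) = 0.071/0.335 = 0.2119.
Difference = 0.153.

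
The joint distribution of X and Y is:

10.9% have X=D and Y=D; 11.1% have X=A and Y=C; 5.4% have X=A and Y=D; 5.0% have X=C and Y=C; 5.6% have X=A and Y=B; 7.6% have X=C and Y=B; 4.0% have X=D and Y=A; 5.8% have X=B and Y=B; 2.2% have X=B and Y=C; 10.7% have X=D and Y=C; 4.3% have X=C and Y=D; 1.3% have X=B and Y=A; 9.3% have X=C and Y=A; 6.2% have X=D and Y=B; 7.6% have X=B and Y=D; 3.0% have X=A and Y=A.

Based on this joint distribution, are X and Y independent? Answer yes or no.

no

P(X=C) = 0.262 and P(Y=A) = 0.176, so their product is 0.04611, but P(X=C, Y=A) = 0.093. Since these differ, X and Y are not independent.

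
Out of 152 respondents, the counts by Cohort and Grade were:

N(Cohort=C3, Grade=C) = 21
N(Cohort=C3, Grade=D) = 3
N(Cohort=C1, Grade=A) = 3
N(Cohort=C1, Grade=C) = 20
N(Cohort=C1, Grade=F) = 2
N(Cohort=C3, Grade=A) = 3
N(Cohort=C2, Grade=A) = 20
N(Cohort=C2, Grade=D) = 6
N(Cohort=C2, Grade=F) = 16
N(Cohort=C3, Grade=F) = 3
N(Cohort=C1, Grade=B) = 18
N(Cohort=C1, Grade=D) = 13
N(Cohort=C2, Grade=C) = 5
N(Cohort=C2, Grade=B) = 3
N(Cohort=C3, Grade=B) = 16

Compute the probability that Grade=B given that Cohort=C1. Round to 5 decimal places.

Total with Cohort=C1: 3 + 18 + 20 + 13 + 2 = 56.
P(Grade=B | Cohort=C1) = 18/56 = 0.32143.

0.32143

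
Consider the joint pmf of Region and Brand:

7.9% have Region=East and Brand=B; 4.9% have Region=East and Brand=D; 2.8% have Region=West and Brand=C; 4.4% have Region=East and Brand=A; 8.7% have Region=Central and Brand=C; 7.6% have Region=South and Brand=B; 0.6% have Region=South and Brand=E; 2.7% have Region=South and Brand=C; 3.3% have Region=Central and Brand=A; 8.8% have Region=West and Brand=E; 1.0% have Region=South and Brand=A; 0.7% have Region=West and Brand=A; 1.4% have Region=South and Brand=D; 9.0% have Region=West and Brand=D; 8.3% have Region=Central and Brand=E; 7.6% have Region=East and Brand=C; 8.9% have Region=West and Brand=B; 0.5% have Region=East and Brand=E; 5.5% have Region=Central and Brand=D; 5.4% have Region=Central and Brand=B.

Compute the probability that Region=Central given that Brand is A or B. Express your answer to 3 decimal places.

P(Brand=A) = 0.010 + 0.044 + 0.007 + 0.033 = 0.094.
P(Brand=B) = 0.076 + 0.079 + 0.089 + 0.054 = 0.298.
P(Brand ∈ {A, B}) = 0.094 + 0.298 = 0.392; P(Region=Central, Brand ∈ {A, B}) = 0.033 + 0.054 = 0.087.
P(Region=Central | Brand ∈ {A, B}) = 0.087/0.392 = 0.222.

0.222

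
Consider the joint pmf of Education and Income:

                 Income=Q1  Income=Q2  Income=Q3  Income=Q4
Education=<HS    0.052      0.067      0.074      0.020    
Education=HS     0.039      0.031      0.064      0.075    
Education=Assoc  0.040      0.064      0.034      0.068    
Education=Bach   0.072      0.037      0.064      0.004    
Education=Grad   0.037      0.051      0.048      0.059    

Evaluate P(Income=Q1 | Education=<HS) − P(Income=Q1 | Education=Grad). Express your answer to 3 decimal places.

0.054

P(Education=<HS) = 0.052 + 0.067 + 0.074 + 0.020 = 0.213; P(Income=Q1 | Education=<HS) = 0.052/0.213 = 0.2441.
P(Education=Grad) = 0.037 + 0.051 + 0.048 + 0.059 = 0.195; P(Income=Q1 | Education=Grad) = 0.037/0.195 = 0.1897.
Difference = 0.054.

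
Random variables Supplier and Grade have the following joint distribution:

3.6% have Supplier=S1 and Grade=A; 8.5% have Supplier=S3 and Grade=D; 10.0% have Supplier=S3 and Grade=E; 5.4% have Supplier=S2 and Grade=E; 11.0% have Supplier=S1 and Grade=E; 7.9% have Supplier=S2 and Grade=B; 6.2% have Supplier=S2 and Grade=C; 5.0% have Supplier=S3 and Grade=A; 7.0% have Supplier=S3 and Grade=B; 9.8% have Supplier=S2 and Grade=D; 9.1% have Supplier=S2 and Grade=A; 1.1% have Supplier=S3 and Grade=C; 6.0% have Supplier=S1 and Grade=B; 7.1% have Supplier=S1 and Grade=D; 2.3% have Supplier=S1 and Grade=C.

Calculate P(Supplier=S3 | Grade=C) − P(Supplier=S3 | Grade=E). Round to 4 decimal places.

P(Grade=C) = 0.023 + 0.062 + 0.011 = 0.096; P(Supplier=S3 | Grade=C) = 0.011/0.096 = 0.11458.
P(Grade=E) = 0.110 + 0.054 + 0.100 = 0.264; P(Supplier=S3 | Grade=E) = 0.100/0.264 = 0.37879.
Difference = -0.2642.

-0.2642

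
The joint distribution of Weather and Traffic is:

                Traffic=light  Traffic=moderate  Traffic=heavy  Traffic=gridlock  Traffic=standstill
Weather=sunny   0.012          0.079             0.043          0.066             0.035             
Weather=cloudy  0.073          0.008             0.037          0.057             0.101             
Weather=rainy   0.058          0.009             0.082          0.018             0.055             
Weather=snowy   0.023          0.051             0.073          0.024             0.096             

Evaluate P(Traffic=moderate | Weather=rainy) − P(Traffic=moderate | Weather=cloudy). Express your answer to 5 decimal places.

0.01156

P(Weather=rainy) = 0.058 + 0.009 + 0.082 + 0.018 + 0.055 = 0.222; P(Traffic=moderate | Weather=rainy) = 0.009/0.222 = 0.040541.
P(Weather=cloudy) = 0.073 + 0.008 + 0.037 + 0.057 + 0.101 = 0.276; P(Traffic=moderate | Weather=cloudy) = 0.008/0.276 = 0.028986.
Difference = 0.01156.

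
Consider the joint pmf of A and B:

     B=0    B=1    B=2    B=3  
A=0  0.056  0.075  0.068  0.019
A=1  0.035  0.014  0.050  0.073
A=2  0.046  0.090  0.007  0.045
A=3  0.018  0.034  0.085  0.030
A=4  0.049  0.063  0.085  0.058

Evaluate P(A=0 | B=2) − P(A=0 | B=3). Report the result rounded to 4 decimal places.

0.1461

P(B=2) = 0.068 + 0.050 + 0.007 + 0.085 + 0.085 = 0.295; P(A=0 | B=2) = 0.068/0.295 = 0.23051.
P(B=3) = 0.019 + 0.073 + 0.045 + 0.030 + 0.058 = 0.225; P(A=0 | B=3) = 0.019/0.225 = 0.08444.
Difference = 0.1461.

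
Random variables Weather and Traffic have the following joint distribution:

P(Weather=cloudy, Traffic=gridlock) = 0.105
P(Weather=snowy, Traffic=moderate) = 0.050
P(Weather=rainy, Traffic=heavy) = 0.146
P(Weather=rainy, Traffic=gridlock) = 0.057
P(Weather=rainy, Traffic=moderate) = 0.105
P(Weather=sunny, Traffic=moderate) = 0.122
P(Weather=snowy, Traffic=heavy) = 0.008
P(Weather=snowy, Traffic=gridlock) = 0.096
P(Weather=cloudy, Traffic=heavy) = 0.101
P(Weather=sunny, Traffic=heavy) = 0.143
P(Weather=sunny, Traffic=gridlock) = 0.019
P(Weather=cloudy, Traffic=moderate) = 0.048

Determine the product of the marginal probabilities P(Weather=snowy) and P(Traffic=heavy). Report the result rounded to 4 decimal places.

P(Weather=snowy) = 0.050 + 0.008 + 0.096 = 0.154.
P(Traffic=heavy) = 0.143 + 0.101 + 0.146 + 0.008 = 0.398.
Product: 0.154 × 0.398 = 0.0613.

0.0613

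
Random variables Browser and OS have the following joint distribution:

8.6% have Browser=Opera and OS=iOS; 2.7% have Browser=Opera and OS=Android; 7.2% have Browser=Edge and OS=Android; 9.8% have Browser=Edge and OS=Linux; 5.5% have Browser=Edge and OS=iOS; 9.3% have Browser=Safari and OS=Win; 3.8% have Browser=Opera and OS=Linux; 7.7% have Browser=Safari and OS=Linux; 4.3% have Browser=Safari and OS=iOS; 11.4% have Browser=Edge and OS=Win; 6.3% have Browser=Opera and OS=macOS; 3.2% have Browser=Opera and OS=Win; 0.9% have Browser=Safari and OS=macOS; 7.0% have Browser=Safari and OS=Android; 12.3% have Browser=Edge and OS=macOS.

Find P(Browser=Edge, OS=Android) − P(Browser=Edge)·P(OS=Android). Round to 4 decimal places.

P(Browser=Edge) = 0.114 + 0.123 + 0.098 + 0.055 + 0.072 = 0.462.
P(OS=Android) = 0.070 + 0.072 + 0.027 = 0.169.
P(Browser=Edge, OS=Android) − P(Browser=Edge)P(OS=Android) = 0.072 − 0.462×0.169 = -0.0061.

-0.0061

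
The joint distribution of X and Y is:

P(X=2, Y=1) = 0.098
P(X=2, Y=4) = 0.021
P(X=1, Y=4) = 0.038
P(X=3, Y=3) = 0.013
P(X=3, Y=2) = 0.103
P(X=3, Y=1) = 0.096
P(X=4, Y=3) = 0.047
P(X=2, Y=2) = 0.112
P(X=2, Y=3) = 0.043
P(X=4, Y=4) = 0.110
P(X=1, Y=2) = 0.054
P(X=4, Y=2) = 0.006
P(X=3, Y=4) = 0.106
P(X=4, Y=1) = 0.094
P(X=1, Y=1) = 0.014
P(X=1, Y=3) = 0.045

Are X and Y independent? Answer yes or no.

no

P(X=4) = 0.257 and P(Y=2) = 0.275, so their product is 0.07068, but P(X=4, Y=2) = 0.006. Since these differ, X and Y are not independent.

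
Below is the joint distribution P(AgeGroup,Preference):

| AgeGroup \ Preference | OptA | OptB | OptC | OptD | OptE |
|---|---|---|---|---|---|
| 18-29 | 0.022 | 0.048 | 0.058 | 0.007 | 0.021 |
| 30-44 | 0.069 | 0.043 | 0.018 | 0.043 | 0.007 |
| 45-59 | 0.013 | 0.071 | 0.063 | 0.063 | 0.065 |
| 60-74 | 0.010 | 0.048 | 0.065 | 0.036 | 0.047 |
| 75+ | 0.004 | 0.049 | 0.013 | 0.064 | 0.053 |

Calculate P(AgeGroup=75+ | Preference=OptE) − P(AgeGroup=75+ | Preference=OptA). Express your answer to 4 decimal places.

0.2407

P(Preference=OptE) = 0.021 + 0.007 + 0.065 + 0.047 + 0.053 = 0.193; P(AgeGroup=75+ | Preference=OptE) = 0.053/0.193 = 0.27461.
P(Preference=OptA) = 0.022 + 0.069 + 0.013 + 0.010 + 0.004 = 0.118; P(AgeGroup=75+ | Preference=OptA) = 0.004/0.118 = 0.03390.
Difference = 0.2407.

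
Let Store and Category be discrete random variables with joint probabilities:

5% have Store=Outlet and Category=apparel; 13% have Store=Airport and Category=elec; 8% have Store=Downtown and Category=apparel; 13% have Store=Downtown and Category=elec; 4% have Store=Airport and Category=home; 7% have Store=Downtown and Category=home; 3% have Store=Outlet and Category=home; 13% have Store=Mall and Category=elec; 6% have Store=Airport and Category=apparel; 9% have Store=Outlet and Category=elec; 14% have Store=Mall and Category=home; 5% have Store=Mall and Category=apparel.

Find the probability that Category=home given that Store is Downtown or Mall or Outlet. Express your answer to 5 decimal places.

P(Store=Downtown) = 0.08 + 0.13 + 0.07 = 0.28.
P(Store=Mall) = 0.05 + 0.13 + 0.14 = 0.32.
P(Store=Outlet) = 0.05 + 0.09 + 0.03 = 0.17.
P(Store ∈ {Downtown, Mall, Outlet}) = 0.28 + 0.32 + 0.17 = 0.77; P(Category=home, Store ∈ {Downtown, Mall, Outlet}) = 0.07 + 0.14 + 0.03 = 0.24.
P(Category=home | Store ∈ {Downtown, Mall, Outlet}) = 0.24/0.77 = 0.31169.

0.31169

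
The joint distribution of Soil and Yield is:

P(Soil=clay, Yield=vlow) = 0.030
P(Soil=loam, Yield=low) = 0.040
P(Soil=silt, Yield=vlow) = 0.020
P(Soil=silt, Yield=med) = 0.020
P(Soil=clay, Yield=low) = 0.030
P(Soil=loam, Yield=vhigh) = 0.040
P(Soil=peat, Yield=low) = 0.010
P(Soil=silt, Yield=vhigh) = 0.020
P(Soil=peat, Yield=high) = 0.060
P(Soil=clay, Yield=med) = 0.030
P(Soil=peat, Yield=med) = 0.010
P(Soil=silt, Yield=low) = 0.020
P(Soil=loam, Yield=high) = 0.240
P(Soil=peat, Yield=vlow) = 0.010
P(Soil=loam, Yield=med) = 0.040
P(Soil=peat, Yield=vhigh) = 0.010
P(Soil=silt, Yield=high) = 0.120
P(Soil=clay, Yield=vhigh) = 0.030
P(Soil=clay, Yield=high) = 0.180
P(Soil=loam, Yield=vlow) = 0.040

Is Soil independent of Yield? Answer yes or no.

Every cell satisfies P(Soil,Yield) = P(Soil)·P(Yield). For instance P(Soil=loam) = 0.400, P(Yield=med) = 0.100, and 0.400×0.100 = 0.040 matches the joint entry. So Soil and Yield are independent.

yes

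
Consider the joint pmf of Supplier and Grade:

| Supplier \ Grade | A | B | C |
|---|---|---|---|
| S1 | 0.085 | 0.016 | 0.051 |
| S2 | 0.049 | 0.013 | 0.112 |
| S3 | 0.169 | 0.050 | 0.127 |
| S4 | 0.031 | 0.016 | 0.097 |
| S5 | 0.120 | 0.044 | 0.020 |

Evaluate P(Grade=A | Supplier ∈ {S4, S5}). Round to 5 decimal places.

0.46037

P(Supplier=S4) = 0.031 + 0.016 + 0.097 = 0.144.
P(Supplier=S5) = 0.120 + 0.044 + 0.020 = 0.184.
P(Supplier ∈ {S4, S5}) = 0.144 + 0.184 = 0.328; P(Grade=A, Supplier ∈ {S4, S5}) = 0.031 + 0.120 = 0.151.
P(Grade=A | Supplier ∈ {S4, S5}) = 0.151/0.328 = 0.46037.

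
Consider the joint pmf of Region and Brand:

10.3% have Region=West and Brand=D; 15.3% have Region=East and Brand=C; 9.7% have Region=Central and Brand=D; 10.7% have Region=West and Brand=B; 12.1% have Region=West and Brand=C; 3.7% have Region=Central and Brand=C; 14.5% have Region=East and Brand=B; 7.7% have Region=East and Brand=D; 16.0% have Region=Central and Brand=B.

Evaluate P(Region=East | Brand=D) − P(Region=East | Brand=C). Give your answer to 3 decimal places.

P(Brand=D) = 0.077 + 0.103 + 0.097 = 0.277; P(Region=East | Brand=D) = 0.077/0.277 = 0.2780.
P(Brand=C) = 0.153 + 0.121 + 0.037 = 0.311; P(Region=East | Brand=C) = 0.153/0.311 = 0.4920.
Difference = -0.214.

-0.214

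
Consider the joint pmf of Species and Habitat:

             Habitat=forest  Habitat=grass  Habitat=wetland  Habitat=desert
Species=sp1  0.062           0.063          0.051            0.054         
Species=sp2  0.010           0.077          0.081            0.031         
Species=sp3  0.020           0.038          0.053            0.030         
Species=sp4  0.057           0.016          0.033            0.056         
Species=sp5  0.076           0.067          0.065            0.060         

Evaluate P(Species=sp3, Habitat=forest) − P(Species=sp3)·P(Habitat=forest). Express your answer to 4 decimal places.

-0.0117

P(Species=sp3) = 0.020 + 0.038 + 0.053 + 0.030 = 0.141.
P(Habitat=forest) = 0.062 + 0.010 + 0.020 + 0.057 + 0.076 = 0.225.
P(Species=sp3, Habitat=forest) − P(Species=sp3)P(Habitat=forest) = 0.020 − 0.141×0.225 = -0.0117.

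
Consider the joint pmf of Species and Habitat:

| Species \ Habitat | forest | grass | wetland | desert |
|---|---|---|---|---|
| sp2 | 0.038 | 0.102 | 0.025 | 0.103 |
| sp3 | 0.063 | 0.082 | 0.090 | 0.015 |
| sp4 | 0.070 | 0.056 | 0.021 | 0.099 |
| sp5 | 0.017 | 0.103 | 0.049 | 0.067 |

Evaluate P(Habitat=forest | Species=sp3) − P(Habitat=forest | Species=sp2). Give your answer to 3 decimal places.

P(Species=sp3) = 0.063 + 0.082 + 0.090 + 0.015 = 0.250; P(Habitat=forest | Species=sp3) = 0.063/0.250 = 0.2520.
P(Species=sp2) = 0.038 + 0.102 + 0.025 + 0.103 = 0.268; P(Habitat=forest | Species=sp2) = 0.038/0.268 = 0.1418.
Difference = 0.110.

0.110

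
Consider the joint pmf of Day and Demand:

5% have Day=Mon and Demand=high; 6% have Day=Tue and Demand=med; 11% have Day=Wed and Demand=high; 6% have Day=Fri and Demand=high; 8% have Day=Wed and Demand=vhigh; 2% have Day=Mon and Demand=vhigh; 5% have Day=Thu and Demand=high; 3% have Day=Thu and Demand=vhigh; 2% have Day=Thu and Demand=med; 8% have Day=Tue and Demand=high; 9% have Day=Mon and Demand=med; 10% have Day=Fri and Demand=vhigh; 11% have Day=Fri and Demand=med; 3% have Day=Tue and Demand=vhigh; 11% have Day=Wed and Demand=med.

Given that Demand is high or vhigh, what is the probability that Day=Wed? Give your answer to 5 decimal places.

P(Demand=high) = 0.05 + 0.08 + 0.11 + 0.05 + 0.06 = 0.35.
P(Demand=vhigh) = 0.02 + 0.03 + 0.08 + 0.03 + 0.10 = 0.26.
P(Demand ∈ {high, vhigh}) = 0.35 + 0.26 = 0.61; P(Day=Wed, Demand ∈ {high, vhigh}) = 0.11 + 0.08 = 0.19.
P(Day=Wed | Demand ∈ {high, vhigh}) = 0.19/0.61 = 0.31148.

0.31148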